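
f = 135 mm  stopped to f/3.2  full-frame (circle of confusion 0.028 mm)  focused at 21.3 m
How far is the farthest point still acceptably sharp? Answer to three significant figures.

23.8 m

Hyperfocal distance H = f²/(N·c) + f = 135²/(3.2 × 0.028) + 135 = 18225/0.0896 + 135 ≈ 203539.0 mm ≈ 203.5 m.
Far limit Df = s·(H − f)/(H − s) = 21300 × (203539.0 − 135) / (203539.0 − 21300) = 21300 × 203404.0 / 182239.0 ≈ 23774 mm ≈ 23.8 m.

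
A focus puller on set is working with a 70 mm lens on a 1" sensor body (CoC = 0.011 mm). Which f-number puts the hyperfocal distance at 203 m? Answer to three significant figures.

Rearrange H = f²/(N·c) + f for N: N = f² / ((H − f)·c).
N = 70² / ((203000 − 70) × 0.011) = 4900 / 2232 ≈ 2.20.

f/2.20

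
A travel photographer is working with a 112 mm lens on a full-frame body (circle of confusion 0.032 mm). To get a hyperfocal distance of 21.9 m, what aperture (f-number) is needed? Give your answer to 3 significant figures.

Rearrange H = f²/(N·c) + f for N: N = f² / ((H − f)·c).
N = 112² / ((21900 − 112) × 0.032) = 12544 / 697.2 ≈ 18.

f/18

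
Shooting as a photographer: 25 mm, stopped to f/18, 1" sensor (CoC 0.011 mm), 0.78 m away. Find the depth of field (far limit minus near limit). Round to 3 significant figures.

Hyperfocal distance H = f²/(N·c) + f = 25²/(18 × 0.011) + 25 = 625/0.198 + 25 ≈ 3181.6 mm ≈ 3.182 m.
Near limit Dn = s·(H − f)/(H + s − 2f) = 780 × (3181.6 − 25) / (3181.6 + 780 − 2 × 25) = 780 × 3156.6 / 3911.6 ≈ 629.45 mm.
Far limit Df = s·(H − f)/(H − s) = 780 × (3181.6 − 25) / (3181.6 − 780) = 780 × 3156.6 / 2401.6 ≈ 1025.22 mm.
Depth of field = Df − Dn = 1025.22 − 629.45 ≈ 395.77 mm.

396 mm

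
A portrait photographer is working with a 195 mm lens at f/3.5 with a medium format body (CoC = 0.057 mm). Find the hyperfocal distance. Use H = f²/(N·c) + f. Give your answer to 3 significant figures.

191 m

Hyperfocal distance H = f²/(N·c) + f = 195²/(3.5 × 0.057) + 195 = 38025/0.1995 + 195 ≈ 190796.5 mm ≈ 191 m.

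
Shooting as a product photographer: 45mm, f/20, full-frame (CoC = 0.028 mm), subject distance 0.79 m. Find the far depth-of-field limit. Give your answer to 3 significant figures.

0.995 m

Hyperfocal distance H = f²/(N·c) + f = 45²/(20 × 0.028) + 45 = 2025/0.56 + 45 ≈ 3661.1 mm ≈ 3.661 m.
Far limit Df = s·(H − f)/(H − s) = 790 × (3661.1 − 45) / (3661.1 − 790) = 790 × 3616.1 / 2871.1 ≈ 994.99 mm ≈ 0.995 m.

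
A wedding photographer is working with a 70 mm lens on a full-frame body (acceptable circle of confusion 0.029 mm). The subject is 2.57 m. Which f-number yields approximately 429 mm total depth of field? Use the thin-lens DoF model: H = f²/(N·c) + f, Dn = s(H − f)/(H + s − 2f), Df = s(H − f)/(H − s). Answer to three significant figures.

Write h = H − f = f²/(N·c). The thin-lens limits are Dn = s·h/(h + (s−f)) and Df = s·h/(h − (s−f)), so DoF = Df − Dn = 2·s·(s−f)·h / (h² − (s−f)²).
That is a quadratic in h: DoF·h² − 2·s·(s−f)·h − DoF·(s−f)² = 0 ⇒ h = (s−f)·(s + √(s² + DoF²)) / DoF = 2500 × (2570 + √(2570² + 429²)) / 429 = 2500 × (2570 + 2605.56) / 429 ≈ 30161 mm.
Then N = f²/(c·h) = 70² / (0.029 × 30161) = 4900 / 874.66 ≈ 5.60.

f/5.60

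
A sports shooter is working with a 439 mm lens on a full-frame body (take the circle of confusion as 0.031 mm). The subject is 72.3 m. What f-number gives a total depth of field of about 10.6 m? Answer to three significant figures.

Write h = H − f = f²/(N·c). The thin-lens limits are Dn = s·h/(h + (s−f)) and Df = s·h/(h − (s−f)), so DoF = Df − Dn = 2·s·(s−f)·h / (h² − (s−f)²).
That is a quadratic in h: DoF·h² − 2·s·(s−f)·h − DoF·(s−f)² = 0 ⇒ h = (s−f)·(s + √(s² + DoF²)) / DoF = 71861 × (72300 + √(72300² + 10600²)) / 10600 = 71861 × (72300 + 73072.9) / 10600 ≈ 985532 mm.
Then N = f²/(c·h) = 439² / (0.031 × 985532) = 192721 / 30552 ≈ 6.31.

f/6.31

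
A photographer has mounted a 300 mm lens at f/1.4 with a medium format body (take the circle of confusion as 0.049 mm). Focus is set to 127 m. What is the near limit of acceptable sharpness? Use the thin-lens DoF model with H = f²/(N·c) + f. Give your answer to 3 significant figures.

Hyperfocal distance H = f²/(N·c) + f = 300²/(1.4 × 0.049) + 300 = 90000/0.0686 + 300 ≈ 1312253.4 mm ≈ 1312 m.
Near limit Dn = s·(H − f)/(H + s − 2f) = 127000 × (1312253.4 − 300) / (1312253.4 + 127000 − 2 × 300) = 127000 × 1311953.4 / 1438653.4 ≈ 115815 mm ≈ 116 m.

116 m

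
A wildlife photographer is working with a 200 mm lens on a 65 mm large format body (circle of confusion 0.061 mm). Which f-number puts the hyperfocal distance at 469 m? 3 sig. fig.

Rearrange H = f²/(N·c) + f for N: N = f² / ((H − f)·c).
N = 200² / ((469000 − 200) × 0.061) = 40000 / 28597 ≈ 1.40.

f/1.40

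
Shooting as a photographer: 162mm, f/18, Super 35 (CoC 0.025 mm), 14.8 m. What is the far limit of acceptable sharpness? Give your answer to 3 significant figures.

Hyperfocal distance H = f²/(N·c) + f = 162²/(18 × 0.025) + 162 = 26244/0.45 + 162 ≈ 58482.0 mm ≈ 58.48 m.
Far limit Df = s·(H − f)/(H − s) = 14800 × (58482.0 − 162) / (58482.0 − 14800) = 14800 × 58320.0 / 43682.0 ≈ 19760 mm ≈ 19.8 m.

19.8 m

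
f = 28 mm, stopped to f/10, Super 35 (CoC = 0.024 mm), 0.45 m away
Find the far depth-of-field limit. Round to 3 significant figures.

Hyperfocal distance H = f²/(N·c) + f = 28²/(10 × 0.024) + 28 = 784/0.24 + 28 ≈ 3294.7 mm ≈ 3.295 m.
Far limit Df = s·(H − f)/(H − s) = 450 × (3294.7 − 28) / (3294.7 − 450) = 450 × 3266.7 / 2844.7 ≈ 516.76 mm ≈ 0.517 m.

0.517 m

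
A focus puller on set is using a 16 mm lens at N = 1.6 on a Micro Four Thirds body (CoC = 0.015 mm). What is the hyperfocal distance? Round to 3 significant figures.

10.7 m

Hyperfocal distance H = f²/(N·c) + f = 16²/(1.6 × 0.015) + 16 = 256/0.024 + 16 ≈ 10682.7 mm ≈ 10.7 m.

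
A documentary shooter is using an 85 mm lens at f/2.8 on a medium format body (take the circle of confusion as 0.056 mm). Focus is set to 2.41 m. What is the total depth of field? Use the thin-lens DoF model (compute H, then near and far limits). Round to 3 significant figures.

Hyperfocal distance H = f²/(N·c) + f = 85²/(2.8 × 0.056) + 85 = 7225/0.1568 + 85 ≈ 46162.8 mm ≈ 46.16 m.
Near limit Dn = s·(H − f)/(H + s − 2f) = 2410 × (46162.8 − 85) / (46162.8 + 2410 − 2 × 85) = 2410 × 46077.8 / 48402.8 ≈ 2294.24 mm.
Far limit Df = s·(H − f)/(H − s) = 2410 × (46162.8 − 85) / (46162.8 − 2410) = 2410 × 46077.8 / 43752.8 ≈ 2538.07 mm.
Depth of field = Df − Dn = 2538.07 − 2294.24 ≈ 243.83 mm.

244 mm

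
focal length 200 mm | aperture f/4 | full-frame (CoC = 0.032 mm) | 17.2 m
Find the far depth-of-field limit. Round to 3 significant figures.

18.2 m

Hyperfocal distance H = f²/(N·c) + f = 200²/(4 × 0.032) + 200 = 40000/0.128 + 200 ≈ 312700.0 mm ≈ 312.7 m.
Far limit Df = s·(H − f)/(H − s) = 17200 × (312700.0 − 200) / (312700.0 − 17200) = 17200 × 312500.0 / 295500.0 ≈ 18190 mm ≈ 18.2 m.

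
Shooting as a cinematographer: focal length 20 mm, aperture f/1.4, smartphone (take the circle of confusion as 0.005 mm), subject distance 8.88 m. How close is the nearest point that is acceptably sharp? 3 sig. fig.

Hyperfocal distance H = f²/(N·c) + f = 20²/(1.4 × 0.005) + 20 = 400/0.007 + 20 ≈ 57162.9 mm ≈ 57.16 m.
Near limit Dn = s·(H − f)/(H + s − 2f) = 8880 × (57162.9 − 20) / (57162.9 + 8880 − 2 × 20) = 8880 × 57142.9 / 66002.9 ≈ 7688.0 mm ≈ 7.69 m.

7.69 m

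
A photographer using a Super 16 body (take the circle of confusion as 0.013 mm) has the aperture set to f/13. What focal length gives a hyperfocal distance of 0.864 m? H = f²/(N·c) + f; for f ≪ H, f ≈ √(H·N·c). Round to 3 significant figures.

From H = f²/(N·c) + f, with f ≪ H: f ≈ √(H·N·c) = √(864 × 13 × 0.013) = √146.02 ≈ 12.08 mm.
Exact: f² + N·c·f − N·c·H = 0 ⇒ f = (−N·c + √((N·c)² + 4·N·c·H))/2 = (−0.169 + √584.09)/2 ≈ 12.000 mm ≈ 12.0 mm.

12.0 mm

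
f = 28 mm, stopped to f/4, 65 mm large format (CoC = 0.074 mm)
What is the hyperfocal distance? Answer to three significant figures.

2.68 m

Hyperfocal distance H = f²/(N·c) + f = 28²/(4 × 0.074) + 28 = 784/0.296 + 28 ≈ 2676.6 mm ≈ 2.68 m.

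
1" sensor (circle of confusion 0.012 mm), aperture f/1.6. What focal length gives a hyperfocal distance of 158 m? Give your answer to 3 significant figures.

55.1 mm

From H = f²/(N·c) + f, with f ≪ H: f ≈ √(H·N·c) = √(158000 × 1.6 × 0.012) = √3033.6 ≈ 55.08 mm.
The +f correction barely moves this — solving exactly, f² + N·c·f − N·c·H = 0 ⇒ f = (−N·c + √((N·c)² + 4·N·c·H))/2 = (−0.0192 + √12134)/2 ≈ 55.069 mm, so f ≈ 55.1 mm.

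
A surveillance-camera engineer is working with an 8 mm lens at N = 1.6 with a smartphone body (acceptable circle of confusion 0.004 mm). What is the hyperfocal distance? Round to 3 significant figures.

10.0 m

Hyperfocal distance H = f²/(N·c) + f = 8²/(1.6 × 0.004) + 8 = 64/0.0064 + 8 ≈ 10008.0 mm ≈ 10.0 m.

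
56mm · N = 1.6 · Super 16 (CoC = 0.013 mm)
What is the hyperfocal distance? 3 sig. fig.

Hyperfocal distance H = f²/(N·c) + f = 56²/(1.6 × 0.013) + 56 = 3136/0.0208 + 56 ≈ 150825.2 mm ≈ 151 m.

151 m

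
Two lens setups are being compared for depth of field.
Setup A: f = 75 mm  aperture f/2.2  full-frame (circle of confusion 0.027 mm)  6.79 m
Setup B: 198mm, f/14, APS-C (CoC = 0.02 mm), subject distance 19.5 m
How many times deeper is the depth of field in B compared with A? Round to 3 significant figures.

5.66

Setup A: H = 75²/(2.2×0.027) + 75 ≈ 94772.0 mm; DoF = Df − Dn = 7308.23 − 6340.40 ≈ 967.83 mm.
Setup B: H = 198²/(14×0.02) + 198 ≈ 140212.3 mm; DoF = Df − Dn = 22618.1 − 17137.5 ≈ 5480.6 mm.
Ratio = 5480.6 / 967.83 ≈ 5.66.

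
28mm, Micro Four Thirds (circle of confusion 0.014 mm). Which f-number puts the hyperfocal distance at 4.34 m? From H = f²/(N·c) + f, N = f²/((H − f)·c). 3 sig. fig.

Rearrange H = f²/(N·c) + f for N: N = f² / ((H − f)·c).
N = 28² / ((4340 − 28) × 0.014) = 784 / 60.37 ≈ 13.

f/13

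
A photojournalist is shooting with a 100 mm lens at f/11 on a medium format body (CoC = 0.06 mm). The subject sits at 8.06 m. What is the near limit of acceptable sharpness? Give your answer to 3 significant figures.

Hyperfocal distance H = f²/(N·c) + f = 100²/(11 × 0.06) + 100 = 10000/0.66 + 100 ≈ 15251.5 mm ≈ 15.25 m.
Near limit Dn = s·(H − f)/(H + s − 2f) = 8060 × (15251.5 − 100) / (15251.5 + 8060 − 2 × 100) = 8060 × 15151.5 / 23111.5 ≈ 5284.0 mm ≈ 5.28 m.

5.28 m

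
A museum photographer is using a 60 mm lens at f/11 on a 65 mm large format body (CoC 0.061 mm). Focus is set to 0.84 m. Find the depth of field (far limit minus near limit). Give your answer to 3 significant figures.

250 mm

Hyperfocal distance H = f²/(N·c) + f = 60²/(11 × 0.061) + 60 = 3600/0.671 + 60 ≈ 5425.1 mm ≈ 5.425 m.
Near limit Dn = s·(H − f)/(H + s − 2f) = 840 × (5425.1 − 60) / (5425.1 + 840 − 2 × 60) = 840 × 5365.1 / 6145.1 ≈ 733.38 mm.
Far limit Df = s·(H − f)/(H − s) = 840 × (5425.1 − 60) / (5425.1 − 840) = 840 × 5365.1 / 4585.1 ≈ 982.90 mm.
Depth of field = Df − Dn = 982.90 − 733.38 ≈ 249.52 mm.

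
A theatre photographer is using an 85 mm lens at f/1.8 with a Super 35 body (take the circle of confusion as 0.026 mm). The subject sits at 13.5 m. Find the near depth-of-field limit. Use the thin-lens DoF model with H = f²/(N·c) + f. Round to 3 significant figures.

12.4 m

Hyperfocal distance H = f²/(N·c) + f = 85²/(1.8 × 0.026) + 85 = 7225/0.0468 + 85 ≈ 154465.3 mm ≈ 154.5 m.
Near limit Dn = s·(H − f)/(H + s − 2f) = 13500 × (154465.3 − 85) / (154465.3 + 13500 − 2 × 85) = 13500 × 154380.3 / 167795.3 ≈ 12421 mm ≈ 12.4 m.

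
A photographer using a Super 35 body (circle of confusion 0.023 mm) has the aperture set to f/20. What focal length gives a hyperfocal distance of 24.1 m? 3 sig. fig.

From H = f²/(N·c) + f, with f ≪ H: f ≈ √(H·N·c) = √(24100 × 20 × 0.023) = √11086 ≈ 105.3 mm.
The +f correction barely moves this — solving exactly, f² + N·c·f − N·c·H = 0 ⇒ f = (−N·c + √((N·c)² + 4·N·c·H))/2 = (−0.46 + √44344)/2 ≈ 105.06 mm, so f ≈ 105 mm.

105 mm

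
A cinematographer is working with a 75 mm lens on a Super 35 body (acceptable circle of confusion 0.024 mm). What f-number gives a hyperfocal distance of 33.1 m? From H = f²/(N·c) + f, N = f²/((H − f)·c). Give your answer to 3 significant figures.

Rearrange H = f²/(N·c) + f for N: N = f² / ((H − f)·c).
N = 75² / ((33100 − 75) × 0.024) = 5625 / 792.6 ≈ 7.10.

f/7.10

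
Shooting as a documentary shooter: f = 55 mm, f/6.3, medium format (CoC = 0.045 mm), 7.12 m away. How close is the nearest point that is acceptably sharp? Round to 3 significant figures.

4.28 m

Hyperfocal distance H = f²/(N·c) + f = 55²/(6.3 × 0.045) + 55 = 3025/0.2835 + 55 ≈ 10725.2 mm ≈ 10.73 m.
Near limit Dn = s·(H − f)/(H + s − 2f) = 7120 × (10725.2 − 55) / (10725.2 + 7120 − 2 × 55) = 7120 × 10670.2 / 17735.2 ≈ 4283.7 mm ≈ 4.28 m.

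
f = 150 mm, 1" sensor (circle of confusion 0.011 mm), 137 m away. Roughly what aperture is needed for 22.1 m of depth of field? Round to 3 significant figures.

Write h = H − f = f²/(N·c). The thin-lens limits are Dn = s·h/(h + (s−f)) and Df = s·h/(h − (s−f)), so DoF = Df − Dn = 2·s·(s−f)·h / (h² − (s−f)²).
That is a quadratic in h: DoF·h² − 2·s·(s−f)·h − DoF·(s−f)² = 0 ⇒ h = (s−f)·(s + √(s² + DoF²)) / DoF = 136850 × (137000 + √(137000² + 22100²)) / 22100 = 136850 × (137000 + 138771) / 22100 ≈ 1707659 mm.
Then N = f²/(c·h) = 150² / (0.011 × 1707659) = 22500 / 18784 ≈ 1.20.

f/1.20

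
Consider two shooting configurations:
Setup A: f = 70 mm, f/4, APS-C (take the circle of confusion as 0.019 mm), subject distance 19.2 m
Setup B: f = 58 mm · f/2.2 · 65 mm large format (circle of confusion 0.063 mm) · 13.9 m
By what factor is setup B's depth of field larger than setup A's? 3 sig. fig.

1.88

Setup A: H = 70²/(4×0.019) + 70 ≈ 64543.7 mm; DoF = Df − Dn = 27300 − 14807 ≈ 12493 mm.
Setup B: H = 58²/(2.2×0.063) + 58 ≈ 24329.3 mm; DoF = Df − Dn = 32348 − 8852 ≈ 23496 mm.
Ratio = 23496 / 12493 ≈ 1.88.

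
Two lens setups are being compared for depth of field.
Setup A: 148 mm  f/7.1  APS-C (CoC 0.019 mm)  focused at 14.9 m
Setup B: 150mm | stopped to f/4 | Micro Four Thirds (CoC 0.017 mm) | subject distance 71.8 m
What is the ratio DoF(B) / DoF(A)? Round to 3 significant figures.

12.0

Setup A: H = 148²/(7.1×0.019) + 148 ≈ 162520.1 mm; DoF = Df − Dn = 16389.0 − 13659.0 ≈ 2730.0 mm.
Setup B: H = 150²/(4×0.017) + 150 ≈ 331032.4 mm; DoF = Df − Dn = 91645 − 59020 ≈ 32625 mm.
Ratio = 32625 / 2730.0 ≈ 12.0.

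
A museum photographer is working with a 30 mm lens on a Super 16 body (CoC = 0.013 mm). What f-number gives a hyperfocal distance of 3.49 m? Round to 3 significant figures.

Rearrange H = f²/(N·c) + f for N: N = f² / ((H − f)·c).
N = 30² / ((3490 − 30) × 0.013) = 900 / 44.98 ≈ 20.

f/20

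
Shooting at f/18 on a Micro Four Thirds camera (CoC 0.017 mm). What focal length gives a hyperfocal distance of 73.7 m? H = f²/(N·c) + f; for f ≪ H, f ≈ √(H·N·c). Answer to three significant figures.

From H = f²/(N·c) + f, with f ≪ H: f ≈ √(H·N·c) = √(73700 × 18 × 0.017) = √22552 ≈ 150.2 mm.
The +f correction barely moves this — solving exactly, f² + N·c·f − N·c·H = 0 ⇒ f = (−N·c + √((N·c)² + 4·N·c·H))/2 = (−0.306 + √90209)/2 ≈ 150.02 mm, so f ≈ 150 mm.

150 mm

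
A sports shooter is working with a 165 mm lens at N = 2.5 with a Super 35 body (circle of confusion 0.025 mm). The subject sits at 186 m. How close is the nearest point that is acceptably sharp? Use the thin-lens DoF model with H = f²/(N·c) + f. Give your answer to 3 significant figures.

130 m

Hyperfocal distance H = f²/(N·c) + f = 165²/(2.5 × 0.025) + 165 = 27225/0.0625 + 165 ≈ 435765.0 mm ≈ 435.8 m.
Near limit Dn = s·(H − f)/(H + s − 2f) = 186000 × (435765.0 − 165) / (435765.0 + 186000 − 2 × 165) = 186000 × 435600.0 / 621435.0 ≈ 130378 mm ≈ 130 m.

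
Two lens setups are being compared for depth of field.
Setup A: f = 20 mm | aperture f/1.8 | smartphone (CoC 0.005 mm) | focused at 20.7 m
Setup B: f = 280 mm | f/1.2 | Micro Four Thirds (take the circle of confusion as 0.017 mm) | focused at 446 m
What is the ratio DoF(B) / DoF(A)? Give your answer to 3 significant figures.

Setup A: H = 20²/(1.8×0.005) + 20 ≈ 44464.4 mm; DoF = Df − Dn = 38713 − 14127 ≈ 24586 mm.
Setup B: H = 280²/(1.2×0.017) + 280 ≈ 3843417.3 mm; DoF = Df − Dn = 504512 − 399649 ≈ 104863 mm.
Ratio = 104863 / 24586 ≈ 4.27.

4.27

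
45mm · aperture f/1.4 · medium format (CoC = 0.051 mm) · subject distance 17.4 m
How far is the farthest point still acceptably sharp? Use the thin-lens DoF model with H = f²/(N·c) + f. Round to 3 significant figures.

Hyperfocal distance H = f²/(N·c) + f = 45²/(1.4 × 0.051) + 45 = 2025/0.0714 + 45 ≈ 28406.3 mm ≈ 28.41 m.
Far limit Df = s·(H − f)/(H − s) = 17400 × (28406.3 − 45) / (28406.3 − 17400) = 17400 × 28361.3 / 11006.3 ≈ 44837 mm ≈ 44.8 m.

44.8 m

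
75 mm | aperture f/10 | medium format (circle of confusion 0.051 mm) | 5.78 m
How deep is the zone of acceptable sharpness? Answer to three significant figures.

Hyperfocal distance H = f²/(N·c) + f = 75²/(10 × 0.051) + 75 = 5625/0.51 + 75 ≈ 11104.4 mm ≈ 11.10 m.
Near limit Dn = s·(H − f)/(H + s − 2f) = 5780 × (11104.4 − 75) / (11104.4 + 5780 − 2 × 75) = 5780 × 11029.4 / 16734.4 ≈ 3809.5 mm.
Far limit Df = s·(H − f)/(H − s) = 5780 × (11104.4 − 75) / (11104.4 − 5780) = 5780 × 11029.4 / 5324.4 ≈ 11973.2 mm.
Depth of field = Df − Dn = 11973.2 − 3809.5 ≈ 8163.7 mm ≈ 8.16 m.

8.16 m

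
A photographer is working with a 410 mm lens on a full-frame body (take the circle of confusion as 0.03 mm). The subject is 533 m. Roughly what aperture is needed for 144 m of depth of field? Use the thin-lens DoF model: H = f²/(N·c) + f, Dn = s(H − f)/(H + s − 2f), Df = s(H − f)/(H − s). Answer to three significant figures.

Write h = H − f = f²/(N·c). The thin-lens limits are Dn = s·h/(h + (s−f)) and Df = s·h/(h − (s−f)), so DoF = Df − Dn = 2·s·(s−f)·h / (h² − (s−f)²).
That is a quadratic in h: DoF·h² − 2·s·(s−f)·h − DoF·(s−f)² = 0 ⇒ h = (s−f)·(s + √(s² + DoF²)) / DoF = 532590 × (533000 + √(533000² + 144000²)) / 144000 = 532590 × (533000 + 552110) / 144000 ≈ 4013323 mm.
Then N = f²/(c·h) = 410² / (0.03 × 4013323) = 168100 / 120400 ≈ 1.40.

f/1.40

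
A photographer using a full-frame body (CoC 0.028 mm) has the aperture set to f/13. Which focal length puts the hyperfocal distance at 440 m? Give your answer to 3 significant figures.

400 mm

From H = f²/(N·c) + f, with f ≪ H: f ≈ √(H·N·c) = √(440000 × 13 × 0.028) = √160160 ≈ 400.2 mm.
The +f correction barely moves this — solving exactly, f² + N·c·f − N·c·H = 0 ⇒ f = (−N·c + √((N·c)² + 4·N·c·H))/2 = (−0.364 + √640640)/2 ≈ 400.02 mm, so f ≈ 400 mm.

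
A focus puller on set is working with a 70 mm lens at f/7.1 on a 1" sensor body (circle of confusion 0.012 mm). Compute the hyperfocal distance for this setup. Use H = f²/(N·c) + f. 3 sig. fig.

57.6 m

Hyperfocal distance H = f²/(N·c) + f = 70²/(7.1 × 0.012) + 70 = 4900/0.0852 + 70 ≈ 57581.7 mm ≈ 57.6 m.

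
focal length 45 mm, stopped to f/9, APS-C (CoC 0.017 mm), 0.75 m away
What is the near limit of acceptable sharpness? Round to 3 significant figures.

0.712 m

Hyperfocal distance H = f²/(N·c) + f = 45²/(9 × 0.017) + 45 = 2025/0.153 + 45 ≈ 13280.3 mm ≈ 13.28 m.
Near limit Dn = s·(H − f)/(H + s − 2f) = 750 × (13280.3 − 45) / (13280.3 + 750 − 2 × 45) = 750 × 13235.3 / 13940.3 ≈ 712.07 mm ≈ 0.712 m.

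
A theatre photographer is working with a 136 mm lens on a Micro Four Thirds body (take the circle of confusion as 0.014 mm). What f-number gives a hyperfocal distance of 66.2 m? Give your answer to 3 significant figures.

f/20

Rearrange H = f²/(N·c) + f for N: N = f² / ((H − f)·c).
N = 136² / ((66200 − 136) × 0.014) = 18496 / 924.9 ≈ 20.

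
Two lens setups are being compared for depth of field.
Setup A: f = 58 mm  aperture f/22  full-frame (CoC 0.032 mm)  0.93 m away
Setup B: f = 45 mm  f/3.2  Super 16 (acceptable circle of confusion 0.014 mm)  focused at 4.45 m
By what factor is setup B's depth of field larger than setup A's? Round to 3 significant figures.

2.49

Setup A: H = 58²/(22×0.032) + 58 ≈ 4836.4 mm; DoF = Df − Dn = 1137.60 − 786.48 ≈ 351.12 mm.
Setup B: H = 45²/(3.2×0.014) + 45 ≈ 45245.9 mm; DoF = Df − Dn = 4930.50 − 4054.84 ≈ 875.66 mm.
Ratio = 875.66 / 351.12 ≈ 2.49.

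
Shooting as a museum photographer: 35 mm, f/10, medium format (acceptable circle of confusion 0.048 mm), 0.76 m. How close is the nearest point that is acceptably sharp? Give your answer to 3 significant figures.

Hyperfocal distance H = f²/(N·c) + f = 35²/(10 × 0.048) + 35 = 1225/0.48 + 35 ≈ 2587.1 mm ≈ 2.587 m.
Near limit Dn = s·(H − f)/(H + s − 2f) = 760 × (2587.1 − 35) / (2587.1 + 760 − 2 × 35) = 760 × 2552.1 / 3277.1 ≈ 591.86 mm ≈ 0.592 m.

0.592 m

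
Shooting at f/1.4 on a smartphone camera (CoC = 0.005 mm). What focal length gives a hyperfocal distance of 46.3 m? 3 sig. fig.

18.0 mm

From H = f²/(N·c) + f, with f ≪ H: f ≈ √(H·N·c) = √(46300 × 1.4 × 0.005) = √324.10 ≈ 18.00 mm.
The +f correction barely moves this — solving exactly, f² + N·c·f − N·c·H = 0 ⇒ f = (−N·c + √((N·c)² + 4·N·c·H))/2 = (−0.007 + √1296.4)/2 ≈ 17.999 mm, so f ≈ 18.0 mm.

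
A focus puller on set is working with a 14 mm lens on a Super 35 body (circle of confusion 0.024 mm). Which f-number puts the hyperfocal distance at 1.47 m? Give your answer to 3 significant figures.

f/5.61

Rearrange H = f²/(N·c) + f for N: N = f² / ((H − f)·c).
N = 14² / ((1470 − 14) × 0.024) = 196 / 34.94 ≈ 5.61.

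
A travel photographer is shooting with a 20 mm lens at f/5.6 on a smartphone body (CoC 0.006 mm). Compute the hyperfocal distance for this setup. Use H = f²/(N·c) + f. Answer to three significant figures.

11.9 m

Hyperfocal distance H = f²/(N·c) + f = 20²/(5.6 × 0.006) + 20 = 400/0.0336 + 20 ≈ 11924.8 mm ≈ 11.9 m.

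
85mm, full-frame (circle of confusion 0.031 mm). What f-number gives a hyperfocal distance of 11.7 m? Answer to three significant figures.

f/20.1

Rearrange H = f²/(N·c) + f for N: N = f² / ((H − f)·c).
N = 85² / ((11700 − 85) × 0.031) = 7225 / 360.1 ≈ 20.1.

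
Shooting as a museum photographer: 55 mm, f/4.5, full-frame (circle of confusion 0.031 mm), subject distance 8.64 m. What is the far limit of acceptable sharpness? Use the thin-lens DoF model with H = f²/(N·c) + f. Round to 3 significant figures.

Hyperfocal distance H = f²/(N·c) + f = 55²/(4.5 × 0.031) + 55 = 3025/0.1395 + 55 ≈ 21739.6 mm ≈ 21.74 m.
Far limit Df = s·(H − f)/(H − s) = 8640 × (21739.6 − 55) / (21739.6 − 8640) = 8640 × 21684.6 / 13099.6 ≈ 14302 mm ≈ 14.3 m.

14.3 m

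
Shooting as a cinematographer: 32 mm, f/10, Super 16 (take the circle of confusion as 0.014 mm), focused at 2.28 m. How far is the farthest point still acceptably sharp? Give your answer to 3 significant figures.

3.29 m

Hyperfocal distance H = f²/(N·c) + f = 32²/(10 × 0.014) + 32 = 1024/0.14 + 32 ≈ 7346.3 mm ≈ 7.346 m.
Far limit Df = s·(H − f)/(H − s) = 2280 × (7346.3 − 32) / (7346.3 − 2280) = 2280 × 7314.3 / 5066.3 ≈ 3291.7 mm ≈ 3.29 m.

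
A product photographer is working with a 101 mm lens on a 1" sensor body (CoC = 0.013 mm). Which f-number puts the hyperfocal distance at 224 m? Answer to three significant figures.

Rearrange H = f²/(N·c) + f for N: N = f² / ((H − f)·c).
N = 101² / ((224000 − 101) × 0.013) = 10201 / 2911 ≈ 3.50.

f/3.50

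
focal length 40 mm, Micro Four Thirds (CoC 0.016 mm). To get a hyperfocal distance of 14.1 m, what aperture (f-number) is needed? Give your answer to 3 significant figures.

Rearrange H = f²/(N·c) + f for N: N = f² / ((H − f)·c).
N = 40² / ((14100 − 40) × 0.016) = 1600 / 225.0 ≈ 7.11.

f/7.11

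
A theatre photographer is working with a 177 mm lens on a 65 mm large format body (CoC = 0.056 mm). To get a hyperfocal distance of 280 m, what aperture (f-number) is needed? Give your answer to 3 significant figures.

f/2.00

Rearrange H = f²/(N·c) + f for N: N = f² / ((H − f)·c).
N = 177² / ((280000 − 177) × 0.056) = 31329 / 15670 ≈ 2.00.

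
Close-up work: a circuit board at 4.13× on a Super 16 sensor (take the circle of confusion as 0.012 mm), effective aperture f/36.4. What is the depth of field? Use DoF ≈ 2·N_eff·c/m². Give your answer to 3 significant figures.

0.0512 mm

At magnification m, DoF ≈ 2·N_eff·c/m² = 2 × 36.4 × 0.012 / 4.13² = 0.8736 / 17.06 ≈ 0.0512 mm.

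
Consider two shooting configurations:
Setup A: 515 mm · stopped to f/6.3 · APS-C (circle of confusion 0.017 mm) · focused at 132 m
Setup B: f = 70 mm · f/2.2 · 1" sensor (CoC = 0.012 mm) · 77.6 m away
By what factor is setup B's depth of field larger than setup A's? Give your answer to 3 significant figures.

5.59

Setup A: H = 515²/(6.3×0.017) + 515 ≈ 2476938.9 mm; DoF = Df − Dn = 139401 − 125345 ≈ 14056 mm.
Setup B: H = 70²/(2.2×0.012) + 70 ≈ 185676.1 mm; DoF = Df − Dn = 133268 − 54736 ≈ 78532 mm.
Ratio = 78532 / 14056 ≈ 5.59.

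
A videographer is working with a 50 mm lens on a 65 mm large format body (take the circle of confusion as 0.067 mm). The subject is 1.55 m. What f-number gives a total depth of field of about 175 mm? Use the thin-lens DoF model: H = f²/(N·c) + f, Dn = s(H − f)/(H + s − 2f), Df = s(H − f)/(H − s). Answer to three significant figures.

Write h = H − f = f²/(N·c). The thin-lens limits are Dn = s·h/(h + (s−f)) and Df = s·h/(h − (s−f)), so DoF = Df − Dn = 2·s·(s−f)·h / (h² − (s−f)²).
That is a quadratic in h: DoF·h² − 2·s·(s−f)·h − DoF·(s−f)² = 0 ⇒ h = (s−f)·(s + √(s² + DoF²)) / DoF = 1500 × (1550 + √(1550² + 175²)) / 175 = 1500 × (1550 + 1559.85) / 175 ≈ 26656 mm.
Then N = f²/(c·h) = 50² / (0.067 × 26656) = 2500 / 1785.9 ≈ 1.40.

f/1.40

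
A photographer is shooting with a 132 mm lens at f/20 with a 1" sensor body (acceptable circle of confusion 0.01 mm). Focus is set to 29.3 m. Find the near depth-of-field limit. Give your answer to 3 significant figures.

Hyperfocal distance H = f²/(N·c) + f = 132²/(20 × 0.01) + 132 = 17424/0.2 + 132 ≈ 87252.0 mm ≈ 87.25 m.
Near limit Dn = s·(H − f)/(H + s − 2f) = 29300 × (87252.0 − 132) / (87252.0 + 29300 − 2 × 132) = 29300 × 87120.0 / 116288.0 ≈ 21951 mm ≈ 22.0 m.

22.0 m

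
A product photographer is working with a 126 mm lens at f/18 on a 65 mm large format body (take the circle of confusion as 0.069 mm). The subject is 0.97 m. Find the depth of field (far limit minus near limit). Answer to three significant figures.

Hyperfocal distance H = f²/(N·c) + f = 126²/(18 × 0.069) + 126 = 15876/1.242 + 126 ≈ 12908.6 mm ≈ 12.91 m.
Near limit Dn = s·(H − f)/(H + s − 2f) = 970 × (12908.6 − 126) / (12908.6 + 970 − 2 × 126) = 970 × 12782.6 / 13626.6 ≈ 909.92 mm.
Far limit Df = s·(H − f)/(H − s) = 970 × (12908.6 − 126) / (12908.6 − 970) = 970 × 12782.6 / 11938.6 ≈ 1038.57 mm.
Depth of field = Df − Dn = 1038.57 − 909.92 ≈ 128.65 mm.

129 mm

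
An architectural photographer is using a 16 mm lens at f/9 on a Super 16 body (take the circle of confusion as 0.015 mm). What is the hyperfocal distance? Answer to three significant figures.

1.91 m

Hyperfocal distance H = f²/(N·c) + f = 16²/(9 × 0.015) + 16 = 256/0.135 + 16 ≈ 1912.3 mm ≈ 1.91 m.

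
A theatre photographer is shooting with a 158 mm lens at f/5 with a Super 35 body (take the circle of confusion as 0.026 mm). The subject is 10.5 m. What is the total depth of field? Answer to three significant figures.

1.13 m

Hyperfocal distance H = f²/(N·c) + f = 158²/(5 × 0.026) + 158 = 24964/0.13 + 158 ≈ 192188.8 mm ≈ 192.2 m.
Near limit Dn = s·(H − f)/(H + s − 2f) = 10500 × (192188.8 − 158) / (192188.8 + 10500 − 2 × 158) = 10500 × 192030.8 / 202372.8 ≈ 9963.4 mm.
Far limit Df = s·(H − f)/(H − s) = 10500 × (192188.8 − 158) / (192188.8 − 10500) = 10500 × 192030.8 / 181688.8 ≈ 11097.7 mm.
Depth of field = Df − Dn = 11097.7 − 9963.4 ≈ 1134.3 mm ≈ 1.13 m.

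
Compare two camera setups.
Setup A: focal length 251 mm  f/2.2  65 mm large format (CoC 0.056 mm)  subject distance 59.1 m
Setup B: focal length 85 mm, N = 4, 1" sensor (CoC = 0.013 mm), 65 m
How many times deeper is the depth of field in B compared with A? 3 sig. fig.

Setup A: H = 251²/(2.2×0.056) + 251 ≈ 511622.8 mm; DoF = Df − Dn = 66786 − 53001 ≈ 13785 mm.
Setup B: H = 85²/(4×0.013) + 85 ≈ 139027.3 mm; DoF = Df − Dn = 121999 − 44302 ≈ 77697 mm.
Ratio = 77697 / 13785 ≈ 5.64.

5.64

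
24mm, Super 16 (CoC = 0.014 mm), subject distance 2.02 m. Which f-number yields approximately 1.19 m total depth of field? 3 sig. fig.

Write h = H − f = f²/(N·c). The thin-lens limits are Dn = s·h/(h + (s−f)) and Df = s·h/(h − (s−f)), so DoF = Df − Dn = 2·s·(s−f)·h / (h² − (s−f)²).
That is a quadratic in h: DoF·h² − 2·s·(s−f)·h − DoF·(s−f)² = 0 ⇒ h = (s−f)·(s + √(s² + DoF²)) / DoF = 1996 × (2020 + √(2020² + 1190²)) / 1190 = 1996 × (2020 + 2344.46) / 1190 ≈ 7320.6 mm.
Then N = f²/(c·h) = 24² / (0.014 × 7320.6) = 576 / 102.49 ≈ 5.62.

f/5.62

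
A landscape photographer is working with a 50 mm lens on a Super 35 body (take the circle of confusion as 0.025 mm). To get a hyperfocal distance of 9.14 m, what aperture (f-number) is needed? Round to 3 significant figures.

Rearrange H = f²/(N·c) + f for N: N = f² / ((H − f)·c).
N = 50² / ((9140 − 50) × 0.025) = 2500 / 227.2 ≈ 11.

f/11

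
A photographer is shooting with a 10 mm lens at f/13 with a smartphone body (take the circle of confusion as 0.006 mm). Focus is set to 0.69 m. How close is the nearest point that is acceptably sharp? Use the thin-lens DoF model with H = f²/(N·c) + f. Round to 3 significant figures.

Hyperfocal distance H = f²/(N·c) + f = 10²/(13 × 0.006) + 10 = 100/0.078 + 10 ≈ 1292.1 mm ≈ 1.292 m.
Near limit Dn = s·(H − f)/(H + s − 2f) = 690 × (1292.1 − 10) / (1292.1 + 690 − 2 × 10) = 690 × 1282.1 / 1962.1 ≈ 450.86 mm.

451 mm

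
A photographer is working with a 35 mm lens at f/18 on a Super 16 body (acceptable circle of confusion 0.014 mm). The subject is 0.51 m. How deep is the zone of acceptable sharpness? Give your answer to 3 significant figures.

Hyperfocal distance H = f²/(N·c) + f = 35²/(18 × 0.014) + 35 = 1225/0.252 + 35 ≈ 4896.1 mm ≈ 4.896 m.
Near limit Dn = s·(H − f)/(H + s − 2f) = 510 × (4896.1 − 35) / (4896.1 + 510 − 2 × 35) = 510 × 4861.1 / 5336.1 ≈ 464.60 mm.
Far limit Df = s·(H − f)/(H − s) = 510 × (4896.1 − 35) / (4896.1 − 510) = 510 × 4861.1 / 4386.1 ≈ 565.23 mm.
Depth of field = Df − Dn = 565.23 − 464.60 ≈ 100.63 mm.

101 mm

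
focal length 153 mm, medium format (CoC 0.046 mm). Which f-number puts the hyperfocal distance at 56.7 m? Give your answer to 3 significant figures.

Rearrange H = f²/(N·c) + f for N: N = f² / ((H − f)·c).
N = 153² / ((56700 − 153) × 0.046) = 23409 / 2601 ≈ 9.

f/9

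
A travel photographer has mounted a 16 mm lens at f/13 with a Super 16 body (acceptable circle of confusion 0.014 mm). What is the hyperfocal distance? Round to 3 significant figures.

Hyperfocal distance H = f²/(N·c) + f = 16²/(13 × 0.014) + 16 = 256/0.182 + 16 ≈ 1422.6 mm ≈ 1.42 m.

1.42 m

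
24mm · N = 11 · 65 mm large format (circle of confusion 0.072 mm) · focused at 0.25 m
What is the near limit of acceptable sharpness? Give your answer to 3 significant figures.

Hyperfocal distance H = f²/(N·c) + f = 24²/(11 × 0.072) + 24 = 576/0.792 + 24 ≈ 751.3 mm ≈ 0.751 m.
Near limit Dn = s·(H − f)/(H + s − 2f) = 250 × (751.3 − 24) / (751.3 + 250 − 2 × 24) = 250 × 727.3 / 953.3 ≈ 190.73 mm.

191 mm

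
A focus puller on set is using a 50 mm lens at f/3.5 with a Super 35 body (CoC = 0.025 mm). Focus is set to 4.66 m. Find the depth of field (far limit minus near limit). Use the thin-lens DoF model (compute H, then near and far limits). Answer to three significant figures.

Hyperfocal distance H = f²/(N·c) + f = 50²/(3.5 × 0.025) + 50 = 2500/0.0875 + 50 ≈ 28621.4 mm ≈ 28.62 m.
Near limit Dn = s·(H − f)/(H + s − 2f) = 4660 × (28621.4 − 50) / (28621.4 + 4660 − 2 × 50) = 4660 × 28571.4 / 33181.4 ≈ 4012.6 mm.
Far limit Df = s·(H − f)/(H − s) = 4660 × (28621.4 − 50) / (28621.4 − 4660) = 4660 × 28571.4 / 23961.4 ≈ 5556.5 mm.
Depth of field = Df − Dn = 5556.5 − 4012.6 ≈ 1543.9 mm ≈ 1.54 m.

1.54 m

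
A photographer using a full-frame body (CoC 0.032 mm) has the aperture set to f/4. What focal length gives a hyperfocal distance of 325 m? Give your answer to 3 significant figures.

From H = f²/(N·c) + f, with f ≪ H: f ≈ √(H·N·c) = √(325000 × 4 × 0.032) = √41600 ≈ 204.0 mm.
The +f correction barely moves this — solving exactly, f² + N·c·f − N·c·H = 0 ⇒ f = (−N·c + √((N·c)² + 4·N·c·H))/2 = (−0.128 + √166400)/2 ≈ 203.90 mm, so f ≈ 204 mm.

204 mm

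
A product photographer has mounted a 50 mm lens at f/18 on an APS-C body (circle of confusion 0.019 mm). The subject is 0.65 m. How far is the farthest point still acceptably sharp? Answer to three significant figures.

Hyperfocal distance H = f²/(N·c) + f = 50²/(18 × 0.019) + 50 = 2500/0.342 + 50 ≈ 7359.9 mm ≈ 7.360 m.
Far limit Df = s·(H − f)/(H − s) = 650 × (7359.9 − 50) / (7359.9 − 650) = 650 × 7309.9 / 6709.9 ≈ 708.12 mm ≈ 0.708 m.

0.708 m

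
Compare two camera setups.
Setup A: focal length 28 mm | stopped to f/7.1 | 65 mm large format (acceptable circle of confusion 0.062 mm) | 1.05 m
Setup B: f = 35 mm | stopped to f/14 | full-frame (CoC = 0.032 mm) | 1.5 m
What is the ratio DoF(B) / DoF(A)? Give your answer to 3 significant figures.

1.25

Setup A: H = 28²/(7.1×0.062) + 28 ≈ 1809.0 mm; DoF = Df − Dn = 2463.8 − 667.2 ≈ 1796.6 mm.
Setup B: H = 35²/(14×0.032) + 35 ≈ 2769.4 mm; DoF = Df − Dn = 3231.2 − 976.7 ≈ 2254.5 mm.
Ratio = 2254.5 / 1796.6 ≈ 1.25.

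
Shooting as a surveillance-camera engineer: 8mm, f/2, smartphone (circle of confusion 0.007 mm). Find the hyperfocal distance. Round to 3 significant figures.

Hyperfocal distance H = f²/(N·c) + f = 8²/(2 × 0.007) + 8 = 64/0.014 + 8 ≈ 4579.4 mm ≈ 4.58 m.

4.58 m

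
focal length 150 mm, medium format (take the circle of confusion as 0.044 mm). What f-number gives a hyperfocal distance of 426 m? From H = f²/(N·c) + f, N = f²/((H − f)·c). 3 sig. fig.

Rearrange H = f²/(N·c) + f for N: N = f² / ((H − f)·c).
N = 150² / ((426000 − 150) × 0.044) = 22500 / 18737 ≈ 1.20.

f/1.20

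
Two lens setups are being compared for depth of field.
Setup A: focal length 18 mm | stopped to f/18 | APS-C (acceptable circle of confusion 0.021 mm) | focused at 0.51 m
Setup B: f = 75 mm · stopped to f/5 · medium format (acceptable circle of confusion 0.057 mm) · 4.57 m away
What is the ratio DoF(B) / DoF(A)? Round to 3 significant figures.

2.51

Setup A: H = 18²/(18×0.021) + 18 ≈ 875.1 mm; DoF = Df − Dn = 1197.18 − 324.02 ≈ 873.16 mm.
Setup B: H = 75²/(5×0.057) + 75 ≈ 19811.8 mm; DoF = Df − Dn = 5917.7 − 3722.3 ≈ 2195.4 mm.
Ratio = 2195.4 / 873.16 ≈ 2.51.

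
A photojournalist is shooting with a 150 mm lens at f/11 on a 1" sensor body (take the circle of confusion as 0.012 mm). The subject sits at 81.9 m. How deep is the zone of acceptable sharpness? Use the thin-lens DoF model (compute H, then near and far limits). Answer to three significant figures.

Hyperfocal distance H = f²/(N·c) + f = 150²/(11 × 0.012) + 150 = 22500/0.132 + 150 ≈ 170604.5 mm ≈ 170.6 m.
Near limit Dn = s·(H − f)/(H + s − 2f) = 81900 × (170604.5 − 150) / (170604.5 + 81900 − 2 × 150) = 81900 × 170454.5 / 252204.5 ≈ 55353 mm.
Far limit Df = s·(H − f)/(H − s) = 81900 × (170604.5 − 150) / (170604.5 − 81900) = 81900 × 170454.5 / 88704.5 ≈ 157379 mm.
Depth of field = Df − Dn = 157379 − 55353 ≈ 102026 mm ≈ 102 m.

102 m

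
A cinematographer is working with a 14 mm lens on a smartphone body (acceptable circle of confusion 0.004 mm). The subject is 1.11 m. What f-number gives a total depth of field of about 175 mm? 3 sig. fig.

f/3.50

Write h = H − f = f²/(N·c). The thin-lens limits are Dn = s·h/(h + (s−f)) and Df = s·h/(h − (s−f)), so DoF = Df − Dn = 2·s·(s−f)·h / (h² − (s−f)²).
That is a quadratic in h: DoF·h² − 2·s·(s−f)·h − DoF·(s−f)² = 0 ⇒ h = (s−f)·(s + √(s² + DoF²)) / DoF = 1096 × (1110 + √(1110² + 175²)) / 175 = 1096 × (1110 + 1123.71) / 175 ≈ 13989 mm.
Then N = f²/(c·h) = 14² / (0.004 × 13989) = 196 / 55.958 ≈ 3.50.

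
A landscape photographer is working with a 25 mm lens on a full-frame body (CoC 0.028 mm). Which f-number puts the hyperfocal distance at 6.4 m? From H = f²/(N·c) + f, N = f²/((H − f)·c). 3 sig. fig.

f/3.50

Rearrange H = f²/(N·c) + f for N: N = f² / ((H − f)·c).
N = 25² / ((6400 − 25) × 0.028) = 625 / 178.5 ≈ 3.50.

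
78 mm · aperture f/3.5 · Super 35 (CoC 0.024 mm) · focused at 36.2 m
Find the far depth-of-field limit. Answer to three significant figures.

72.2 m

Hyperfocal distance H = f²/(N·c) + f = 78²/(3.5 × 0.024) + 78 = 6084/0.084 + 78 ≈ 72506.6 mm ≈ 72.51 m.
Far limit Df = s·(H − f)/(H − s) = 36200 × (72506.6 − 78) / (72506.6 − 36200) = 36200 × 72428.6 / 36306.6 ≈ 72216 mm ≈ 72.2 m.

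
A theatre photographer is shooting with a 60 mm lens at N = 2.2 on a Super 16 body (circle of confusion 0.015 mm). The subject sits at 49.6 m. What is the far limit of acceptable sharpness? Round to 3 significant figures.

Hyperfocal distance H = f²/(N·c) + f = 60²/(2.2 × 0.015) + 60 = 3600/0.033 + 60 ≈ 109150.9 mm ≈ 109.2 m.
Far limit Df = s·(H − f)/(H − s) = 49600 × (109150.9 − 60) / (109150.9 − 49600) = 49600 × 109090.9 / 59550.9 ≈ 90862 mm ≈ 90.9 m.

90.9 m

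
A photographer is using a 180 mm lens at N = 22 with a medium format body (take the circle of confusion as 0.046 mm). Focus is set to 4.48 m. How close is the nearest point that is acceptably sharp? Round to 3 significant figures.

3.95 m

Hyperfocal distance H = f²/(N·c) + f = 180²/(22 × 0.046) + 180 = 32400/1.012 + 180 ≈ 32195.8 mm ≈ 32.20 m.
Near limit Dn = s·(H − f)/(H + s − 2f) = 4480 × (32195.8 − 180) / (32195.8 + 4480 − 2 × 180) = 4480 × 32015.8 / 36315.8 ≈ 3949.5 mm ≈ 3.95 m.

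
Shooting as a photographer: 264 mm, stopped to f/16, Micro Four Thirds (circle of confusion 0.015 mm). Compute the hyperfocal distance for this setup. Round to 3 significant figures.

291 m

Hyperfocal distance H = f²/(N·c) + f = 264²/(16 × 0.015) + 264 = 69696/0.24 + 264 ≈ 290664.0 mm ≈ 291 m.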